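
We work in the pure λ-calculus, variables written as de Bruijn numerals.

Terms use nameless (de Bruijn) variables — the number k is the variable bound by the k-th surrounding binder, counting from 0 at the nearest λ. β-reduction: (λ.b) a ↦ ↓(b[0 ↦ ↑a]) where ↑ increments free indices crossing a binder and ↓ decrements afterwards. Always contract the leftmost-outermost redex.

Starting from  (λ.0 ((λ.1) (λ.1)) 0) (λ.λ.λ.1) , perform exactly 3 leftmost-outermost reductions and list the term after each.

  start: (λ.0 ((λ.1) (λ.1)) 0) (λ.λ.λ.1)
  →1  (λ.λ.λ.1) ((λ.λ.λ.λ.1) (λ.λ.λ.λ.1)) (λ.λ.λ.1)
  →2  (λ.λ.1) (λ.λ.λ.1)
  →3  λ.λ.λ.λ.1

Answer: after 3 steps: λ.λ.λ.λ.1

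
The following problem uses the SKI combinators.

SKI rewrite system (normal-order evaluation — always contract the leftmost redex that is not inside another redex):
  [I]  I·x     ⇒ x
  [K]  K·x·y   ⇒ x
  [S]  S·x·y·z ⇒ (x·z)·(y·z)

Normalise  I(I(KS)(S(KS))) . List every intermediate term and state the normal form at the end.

  start: I(I(KS)(S(KS)))
  →1  I(KS)(S(KS))
  →2  KS(S(KS))
  →3  S

Answer: normal form = S  (in 3 steps)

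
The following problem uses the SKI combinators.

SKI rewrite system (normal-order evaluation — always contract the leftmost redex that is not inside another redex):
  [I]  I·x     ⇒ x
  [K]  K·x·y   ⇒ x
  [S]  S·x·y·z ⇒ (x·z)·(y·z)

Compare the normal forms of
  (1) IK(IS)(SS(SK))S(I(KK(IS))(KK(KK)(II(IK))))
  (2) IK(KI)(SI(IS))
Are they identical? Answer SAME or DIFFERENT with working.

Term A:
  start: IK(IS)(SS(SK))S(I(KK(IS))(KK(KK)(II(IK))))
  [1] K(IS)(SS(SK))S(I(KK(IS))(KK(KK)(II(IK))))
  [2] ISS(I(KK(IS))(KK(KK)(II(IK))))
  [3] SS(I(KK(IS))(KK(KK)(II(IK))))
  [4] SS(KK(IS)(KK(KK)(II(IK))))
  [5] SS(K(KK(KK)(II(IK))))
  [6] SS(K(K(II(IK))))
  [7] SS(K(K(I(IK))))
  [8] SS(K(K(IK)))
  [9] SS(K(KK))

Term B:
  start: IK(KI)(SI(IS))
  [1] K(KI)(SI(IS))
  [2] KI

Answer: DIFFERENT — A ⇓ SS(K(KK)), B ⇓ KI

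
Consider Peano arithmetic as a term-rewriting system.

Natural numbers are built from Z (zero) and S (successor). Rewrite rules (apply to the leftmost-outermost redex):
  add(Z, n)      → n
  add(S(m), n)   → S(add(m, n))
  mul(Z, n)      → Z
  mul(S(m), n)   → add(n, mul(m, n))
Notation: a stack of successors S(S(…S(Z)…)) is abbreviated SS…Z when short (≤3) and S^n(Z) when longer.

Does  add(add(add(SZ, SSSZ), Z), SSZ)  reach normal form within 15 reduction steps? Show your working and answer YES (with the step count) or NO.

  start: add(add(add(SZ, SSSZ), Z), SSZ)
  step 1: add(add(S(add(Z, SSSZ)), Z), SSZ)
  step 2: add(S(add(add(Z, SSSZ), Z)), SSZ)
  step 3: S(add(add(add(Z, SSSZ), Z), SSZ))
  step 4: S(add(add(SSSZ, Z), SSZ))
  step 5: S(add(S(add(SSZ, Z)), SSZ))
  step 6: S(S(add(add(SSZ, Z), SSZ)))
  step 7: S(S(add(S(add(SZ, Z)), SSZ)))
  step 8: S(S(S(add(add(SZ, Z), SSZ))))
  step 9: S(S(S(add(S(add(Z, Z)), SSZ))))
  step 10: S(S(S(S(add(add(Z, Z), SSZ)))))
  step 11: S(S(S(S(add(Z, SSZ)))))
  step 12: S^6(Z)

Answer: YES — reaches normal form S^6(Z) in 12 ≤ 15 steps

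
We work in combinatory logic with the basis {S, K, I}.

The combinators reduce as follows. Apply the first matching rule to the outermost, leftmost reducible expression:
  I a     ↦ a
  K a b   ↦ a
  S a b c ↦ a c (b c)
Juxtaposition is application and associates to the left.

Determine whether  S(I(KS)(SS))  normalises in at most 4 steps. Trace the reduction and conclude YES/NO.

Answer: YES — reaches normal form SS in 2 ≤ 4 steps

Derivation:
  start: S(I(KS)(SS))
  [1] S(KS(SS))
  [2] SS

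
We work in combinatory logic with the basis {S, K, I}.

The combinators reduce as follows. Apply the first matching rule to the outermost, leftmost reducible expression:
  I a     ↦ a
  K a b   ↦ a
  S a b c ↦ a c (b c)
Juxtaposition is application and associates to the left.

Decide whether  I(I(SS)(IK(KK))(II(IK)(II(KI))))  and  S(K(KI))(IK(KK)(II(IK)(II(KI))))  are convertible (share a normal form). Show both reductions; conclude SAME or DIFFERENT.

Term A:
  start: I(I(SS)(IK(KK))(II(IK)(II(KI))))
  [1] I(SS)(IK(KK))(II(IK)(II(KI)))
  [2] SS(IK(KK))(II(IK)(II(KI)))
  [3] S(II(IK)(II(KI)))(IK(KK)(II(IK)(II(KI))))
  [4] S(I(IK)(II(KI)))(IK(KK)(II(IK)(II(KI))))
  [5] S(IK(II(KI)))(IK(KK)(II(IK)(II(KI))))
  [6] S(K(II(KI)))(IK(KK)(II(IK)(II(KI))))
  [7] S(K(I(KI)))(IK(KK)(II(IK)(II(KI))))
  [8] S(K(KI))(IK(KK)(II(IK)(II(KI))))
  [9] S(K(KI))(K(KK)(II(IK)(II(KI))))
  [10] S(K(KI))(KK)

Term B:
  start: S(K(KI))(IK(KK)(II(IK)(II(KI))))
  [1] S(K(KI))(K(KK)(II(IK)(II(KI))))
  [2] S(K(KI))(KK)

Answer: SAME — A ⇓ S(K(KI))(KK), B ⇓ S(K(KI))(KK)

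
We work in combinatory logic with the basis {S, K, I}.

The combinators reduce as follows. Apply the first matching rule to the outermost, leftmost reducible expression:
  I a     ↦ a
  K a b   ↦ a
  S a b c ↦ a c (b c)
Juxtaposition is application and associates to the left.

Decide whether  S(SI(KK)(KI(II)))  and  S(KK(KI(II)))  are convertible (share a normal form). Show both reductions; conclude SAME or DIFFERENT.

Answer: SAME — A ⇓ SK, B ⇓ SK

Working:
Term A:
  start: S(SI(KK)(KI(II)))
  [1] S(I(KI(II))(KK(KI(II))))
  [2] S(KI(II)(KK(KI(II))))
  [3] S(I(KK(KI(II))))
  [4] S(KK(KI(II)))
  [5] SK

Term B:
  start: S(KK(KI(II)))
  [1] SK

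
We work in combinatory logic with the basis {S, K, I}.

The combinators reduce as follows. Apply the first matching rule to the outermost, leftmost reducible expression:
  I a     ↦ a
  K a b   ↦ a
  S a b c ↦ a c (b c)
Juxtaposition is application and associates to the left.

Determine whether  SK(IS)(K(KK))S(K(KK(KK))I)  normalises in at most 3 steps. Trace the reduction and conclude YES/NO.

Answer: NO — after 3 steps the term is KK(K(KK(KK))I), not yet normal

Derivation:
  start: SK(IS)(K(KK))S(K(KK(KK))I)
  [1] K(K(KK))(IS(K(KK)))S(K(KK(KK))I)
  [2] K(KK)S(K(KK(KK))I)
  [3] KK(K(KK(KK))I)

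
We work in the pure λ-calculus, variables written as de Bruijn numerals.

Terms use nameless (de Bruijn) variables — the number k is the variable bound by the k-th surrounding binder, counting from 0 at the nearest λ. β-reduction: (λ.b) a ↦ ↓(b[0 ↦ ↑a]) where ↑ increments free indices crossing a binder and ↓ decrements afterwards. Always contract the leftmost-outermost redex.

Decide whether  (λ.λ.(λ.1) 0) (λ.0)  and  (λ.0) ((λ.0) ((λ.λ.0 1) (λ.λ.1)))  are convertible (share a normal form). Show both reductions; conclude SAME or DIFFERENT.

Answer: DIFFERENT — A ⇓ λ.0, B ⇓ λ.0 (λ.λ.1)

Working:
Term A:
  start: (λ.λ.(λ.1) 0) (λ.0)
  [1] λ.(λ.1) 0
  [2] λ.0

Term B:
  start: (λ.0) ((λ.0) ((λ.λ.0 1) (λ.λ.1)))
  [1] (λ.0) ((λ.λ.0 1) (λ.λ.1))
  [2] (λ.λ.0 1) (λ.λ.1)
  [3] λ.0 (λ.λ.1)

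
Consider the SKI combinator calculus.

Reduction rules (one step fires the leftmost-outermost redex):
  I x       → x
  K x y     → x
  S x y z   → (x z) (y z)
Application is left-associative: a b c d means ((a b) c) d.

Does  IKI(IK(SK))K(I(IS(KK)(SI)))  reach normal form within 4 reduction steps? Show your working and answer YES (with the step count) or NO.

  start: IKI(IK(SK))K(I(IS(KK)(SI)))
  [1] KI(IK(SK))K(I(IS(KK)(SI)))
  [2] IK(I(IS(KK)(SI)))
  [3] K(I(IS(KK)(SI)))
  [4] K(IS(KK)(SI))

Answer: NO — after 4 steps the term is K(IS(KK)(SI)), not yet normal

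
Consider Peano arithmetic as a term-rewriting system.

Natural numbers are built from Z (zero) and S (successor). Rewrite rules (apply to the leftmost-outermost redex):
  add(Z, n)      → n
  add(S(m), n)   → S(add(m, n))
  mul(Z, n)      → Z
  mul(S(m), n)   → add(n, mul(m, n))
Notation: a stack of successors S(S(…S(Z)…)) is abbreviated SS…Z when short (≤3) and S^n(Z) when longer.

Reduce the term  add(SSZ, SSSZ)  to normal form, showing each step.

Answer: normal form = S^5(Z)  (in 3 steps)

Working:
  start: add(SSZ, SSSZ)
  [1] S(add(SZ, SSSZ))
  [2] S(S(add(Z, SSSZ)))
  [3] S^5(Z)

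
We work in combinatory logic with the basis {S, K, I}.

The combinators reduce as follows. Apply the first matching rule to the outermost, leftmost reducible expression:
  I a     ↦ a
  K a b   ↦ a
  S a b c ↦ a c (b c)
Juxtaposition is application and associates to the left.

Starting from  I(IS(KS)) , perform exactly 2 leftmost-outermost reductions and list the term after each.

  start: I(IS(KS))
  [1] IS(KS)
  [2] S(KS)

Answer: after 2 steps: S(KS)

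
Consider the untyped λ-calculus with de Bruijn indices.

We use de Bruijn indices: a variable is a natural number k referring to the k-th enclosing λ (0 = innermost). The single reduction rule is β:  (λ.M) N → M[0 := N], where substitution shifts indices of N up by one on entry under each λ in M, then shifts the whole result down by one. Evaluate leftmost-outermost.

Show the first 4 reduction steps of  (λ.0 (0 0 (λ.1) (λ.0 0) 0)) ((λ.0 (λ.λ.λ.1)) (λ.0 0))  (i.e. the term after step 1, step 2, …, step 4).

  start: (λ.0 (0 0 (λ.1) (λ.0 0) 0)) ((λ.0 (λ.λ.λ.1)) (λ.0 0))
  step 1: (λ.0 (λ.λ.λ.1)) (λ.0 0) ((λ.0 (λ.λ.λ.1)) (λ.0 0) ((λ.0 (λ.λ.λ.1)) (λ.0 0)) (λ.(λ.0 (λ.λ.λ.1)) (λ.0 0)) (λ.0 0) ((λ.0 (λ.λ.λ.1)) (λ.0 0)))
  step 2: (λ.0 0) (λ.λ.λ.1) ((λ.0 (λ.λ.λ.1)) (λ.0 0) ((λ.0 (λ.λ.λ.1)) (λ.0 0)) (λ.(λ.0 (λ.λ.λ.1)) (λ.0 0)) (λ.0 0) ((λ.0 (λ.λ.λ.1)) (λ.0 0)))
  step 3: (λ.λ.λ.1) (λ.λ.λ.1) ((λ.0 (λ.λ.λ.1)) (λ.0 0) ((λ.0 (λ.λ.λ.1)) (λ.0 0)) (λ.(λ.0 (λ.λ.λ.1)) (λ.0 0)) (λ.0 0) ((λ.0 (λ.λ.λ.1)) (λ.0 0)))
  step 4: (λ.λ.1) ((λ.0 (λ.λ.λ.1)) (λ.0 0) ((λ.0 (λ.λ.λ.1)) (λ.0 0)) (λ.(λ.0 (λ.λ.λ.1)) (λ.0 0)) (λ.0 0) ((λ.0 (λ.λ.λ.1)) (λ.0 0)))

Answer: after 4 steps: (λ.λ.1) ((λ.0 (λ.λ.λ.1)) (λ.0 0) ((λ.0 (λ.λ.λ.1)) (λ.0 0)) (λ.(λ.0 (λ.λ.λ.1)) (λ.0 0)) (λ.0 0) ((λ.0 (λ.λ.λ.1)) (λ.0 0)))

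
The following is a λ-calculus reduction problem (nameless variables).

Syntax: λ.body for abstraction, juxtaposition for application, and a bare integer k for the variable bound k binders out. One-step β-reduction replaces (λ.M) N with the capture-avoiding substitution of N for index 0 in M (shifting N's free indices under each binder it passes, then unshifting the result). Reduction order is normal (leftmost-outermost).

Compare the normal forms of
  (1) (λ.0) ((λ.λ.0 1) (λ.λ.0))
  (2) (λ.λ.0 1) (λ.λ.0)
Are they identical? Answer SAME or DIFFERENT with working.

Answer: SAME — A ⇓ λ.0 (λ.λ.0), B ⇓ λ.0 (λ.λ.0)

Working:
Term A:
  start: (λ.0) ((λ.λ.0 1) (λ.λ.0))
  [1] (λ.λ.0 1) (λ.λ.0)
  [2] λ.0 (λ.λ.0)

Term B:
  start: (λ.λ.0 1) (λ.λ.0)
  [1] λ.0 (λ.λ.0)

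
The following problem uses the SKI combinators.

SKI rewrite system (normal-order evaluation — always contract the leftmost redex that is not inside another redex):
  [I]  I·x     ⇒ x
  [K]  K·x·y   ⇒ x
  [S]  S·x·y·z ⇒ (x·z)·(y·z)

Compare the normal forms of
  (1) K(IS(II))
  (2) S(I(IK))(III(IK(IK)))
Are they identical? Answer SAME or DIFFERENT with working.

Answer: DIFFERENT — A ⇓ K(SI), B ⇓ SK(KK)

Derivation:
Term A:
  start: K(IS(II))
  [1] K(S(II))
  [2] K(SI)

Term B:
  start: S(I(IK))(III(IK(IK)))
  [1] S(IK)(III(IK(IK)))
  [2] SK(III(IK(IK)))
  [3] SK(II(IK(IK)))
  [4] SK(I(IK(IK)))
  [5] SK(IK(IK))
  [6] SK(K(IK))
  [7] SK(KK)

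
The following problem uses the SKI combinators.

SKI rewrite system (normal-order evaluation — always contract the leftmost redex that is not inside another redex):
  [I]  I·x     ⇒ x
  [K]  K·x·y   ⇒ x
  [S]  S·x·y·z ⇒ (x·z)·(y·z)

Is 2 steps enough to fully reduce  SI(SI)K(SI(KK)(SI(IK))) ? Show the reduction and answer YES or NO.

  start: SI(SI)K(SI(KK)(SI(IK)))
  step 1: IK(SIK)(SI(KK)(SI(IK)))
  step 2: K(SIK)(SI(KK)(SI(IK)))

Answer: NO — after 2 steps the term is K(SIK)(SI(KK)(SI(IK))), not yet normal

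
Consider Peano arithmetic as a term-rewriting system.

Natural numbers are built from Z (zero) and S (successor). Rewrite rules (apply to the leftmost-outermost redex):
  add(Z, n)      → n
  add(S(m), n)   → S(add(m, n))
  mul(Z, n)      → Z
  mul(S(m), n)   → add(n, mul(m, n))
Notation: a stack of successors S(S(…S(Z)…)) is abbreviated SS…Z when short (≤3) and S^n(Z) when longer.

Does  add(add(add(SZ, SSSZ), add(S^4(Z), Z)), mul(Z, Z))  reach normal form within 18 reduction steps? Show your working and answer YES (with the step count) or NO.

Answer: NO — after 18 steps the term is S(S(S(S(S(S(S(add(S(add(Z, Z)), mul(Z, Z))))))))), not yet normal

Working:
  start: add(add(add(SZ, SSSZ), add(S^4(Z), Z)), mul(Z, Z))
  step 1: add(add(S(add(Z, SSSZ)), add(S^4(Z), Z)), mul(Z, Z))
  step 2: add(S(add(add(Z, SSSZ), add(S^4(Z), Z))), mul(Z, Z))
  step 3: S(add(add(add(Z, SSSZ), add(S^4(Z), Z)), mul(Z, Z)))
  step 4: S(add(add(SSSZ, add(S^4(Z), Z)), mul(Z, Z)))
  step 5: S(add(S(add(SSZ, add(S^4(Z), Z))), mul(Z, Z)))
  step 6: S(S(add(add(SSZ, add(S^4(Z), Z)), mul(Z, Z))))
  step 7: S(S(add(S(add(SZ, add(S^4(Z), Z))), mul(Z, Z))))
  step 8: S(S(S(add(add(SZ, add(S^4(Z), Z)), mul(Z, Z)))))
  step 9: S(S(S(add(S(add(Z, add(S^4(Z), Z))), mul(Z, Z)))))
  step 10: S(S(S(S(add(add(Z, add(S^4(Z), Z)), mul(Z, Z))))))
  step 11: S(S(S(S(add(add(S^4(Z), Z), mul(Z, Z))))))
  step 12: S(S(S(S(add(S(add(SSSZ, Z)), mul(Z, Z))))))
  step 13: S(S(S(S(S(add(add(SSSZ, Z), mul(Z, Z)))))))
  step 14: S(S(S(S(S(add(S(add(SSZ, Z)), mul(Z, Z)))))))
  step 15: S(S(S(S(S(S(add(add(SSZ, Z), mul(Z, Z))))))))
  step 16: S(S(S(S(S(S(add(S(add(SZ, Z)), mul(Z, Z))))))))
  step 17: S(S(S(S(S(S(S(add(add(SZ, Z), mul(Z, Z)))))))))
  step 18: S(S(S(S(S(S(S(add(S(add(Z, Z)), mul(Z, Z)))))))))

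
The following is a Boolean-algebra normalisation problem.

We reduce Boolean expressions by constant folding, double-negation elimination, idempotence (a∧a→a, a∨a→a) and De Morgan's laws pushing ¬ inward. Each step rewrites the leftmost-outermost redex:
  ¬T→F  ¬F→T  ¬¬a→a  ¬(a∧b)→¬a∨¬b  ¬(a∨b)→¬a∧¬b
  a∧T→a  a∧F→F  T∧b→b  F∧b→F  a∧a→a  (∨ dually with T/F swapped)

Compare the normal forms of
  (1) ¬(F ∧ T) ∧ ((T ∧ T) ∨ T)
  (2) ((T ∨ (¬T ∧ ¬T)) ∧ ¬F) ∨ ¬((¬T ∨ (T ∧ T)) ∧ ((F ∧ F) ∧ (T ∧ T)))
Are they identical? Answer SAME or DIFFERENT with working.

Answer: SAME — A ⇓ T, B ⇓ T

Working:
Term A:
  start: ¬(F ∧ T) ∧ ((T ∧ T) ∨ T)
  step 1: (¬F ∨ ¬T) ∧ ((T ∧ T) ∨ T)
  step 2: (T ∨ ¬T) ∧ ((T ∧ T) ∨ T)
  step 3: T ∧ ((T ∧ T) ∨ T)
  step 4: (T ∧ T) ∨ T
  step 5: T

Term B:
  start: ((T ∨ (¬T ∧ ¬T)) ∧ ¬F) ∨ ¬((¬T ∨ (T ∧ T)) ∧ ((F ∧ F) ∧ (T ∧ T)))
  step 1: (T ∧ ¬F) ∨ ¬((¬T ∨ (T ∧ T)) ∧ ((F ∧ F) ∧ (T ∧ T)))
  step 2: ¬F ∨ ¬((¬T ∨ (T ∧ T)) ∧ ((F ∧ F) ∧ (T ∧ T)))
  step 3: T ∨ ¬((¬T ∨ (T ∧ T)) ∧ ((F ∧ F) ∧ (T ∧ T)))
  step 4: T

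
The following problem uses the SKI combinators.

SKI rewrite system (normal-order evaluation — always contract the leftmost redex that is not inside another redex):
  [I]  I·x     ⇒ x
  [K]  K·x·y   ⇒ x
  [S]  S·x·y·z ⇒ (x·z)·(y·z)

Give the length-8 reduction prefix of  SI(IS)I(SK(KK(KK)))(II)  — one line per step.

Answer: after 8 steps: SK(KK(KK))(II)

Reduction:
  start: SI(IS)I(SK(KK(KK)))(II)
  →1  II(ISI)(SK(KK(KK)))(II)
  →2  I(ISI)(SK(KK(KK)))(II)
  →3  ISI(SK(KK(KK)))(II)
  →4  SI(SK(KK(KK)))(II)
  →5  I(II)(SK(KK(KK))(II))
  →6  II(SK(KK(KK))(II))
  →7  I(SK(KK(KK))(II))
  →8  SK(KK(KK))(II)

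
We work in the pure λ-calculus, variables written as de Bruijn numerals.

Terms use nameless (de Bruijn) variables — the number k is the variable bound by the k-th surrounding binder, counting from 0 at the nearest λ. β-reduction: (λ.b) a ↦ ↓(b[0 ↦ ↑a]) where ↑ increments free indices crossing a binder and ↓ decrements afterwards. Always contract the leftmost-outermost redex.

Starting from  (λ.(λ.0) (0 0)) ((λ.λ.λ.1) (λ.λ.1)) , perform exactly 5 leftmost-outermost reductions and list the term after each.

  start: (λ.(λ.0) (0 0)) ((λ.λ.λ.1) (λ.λ.1))
  step 1: (λ.0) ((λ.λ.λ.1) (λ.λ.1) ((λ.λ.λ.1) (λ.λ.1)))
  step 2: (λ.λ.λ.1) (λ.λ.1) ((λ.λ.λ.1) (λ.λ.1))
  step 3: (λ.λ.1) ((λ.λ.λ.1) (λ.λ.1))
  step 4: λ.(λ.λ.λ.1) (λ.λ.1)
  step 5: λ.λ.λ.1

Answer: after 5 steps: λ.λ.λ.1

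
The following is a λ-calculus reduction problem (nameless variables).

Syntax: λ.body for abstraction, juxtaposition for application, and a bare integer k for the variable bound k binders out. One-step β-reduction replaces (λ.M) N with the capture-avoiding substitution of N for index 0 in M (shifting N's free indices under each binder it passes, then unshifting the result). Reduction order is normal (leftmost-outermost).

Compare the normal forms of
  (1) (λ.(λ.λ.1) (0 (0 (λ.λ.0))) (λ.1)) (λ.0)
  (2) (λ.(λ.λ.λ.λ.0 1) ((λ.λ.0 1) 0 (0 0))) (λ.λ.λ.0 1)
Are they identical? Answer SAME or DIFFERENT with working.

Term A:
  start: (λ.(λ.λ.1) (0 (0 (λ.λ.0))) (λ.1)) (λ.0)
  →1  (λ.λ.1) ((λ.0) ((λ.0) (λ.λ.0))) (λ.λ.0)
  →2  (λ.(λ.0) ((λ.0) (λ.λ.0))) (λ.λ.0)
  →3  (λ.0) ((λ.0) (λ.λ.0))
  →4  (λ.0) (λ.λ.0)
  →5  λ.λ.0

Term B:
  start: (λ.(λ.λ.λ.λ.0 1) ((λ.λ.0 1) 0 (0 0))) (λ.λ.λ.0 1)
  →1  (λ.λ.λ.λ.0 1) ((λ.λ.0 1) (λ.λ.λ.0 1) ((λ.λ.λ.0 1) (λ.λ.λ.0 1)))
  →2  λ.λ.λ.0 1

Answer: DIFFERENT — A ⇓ λ.λ.0, B ⇓ λ.λ.λ.0 1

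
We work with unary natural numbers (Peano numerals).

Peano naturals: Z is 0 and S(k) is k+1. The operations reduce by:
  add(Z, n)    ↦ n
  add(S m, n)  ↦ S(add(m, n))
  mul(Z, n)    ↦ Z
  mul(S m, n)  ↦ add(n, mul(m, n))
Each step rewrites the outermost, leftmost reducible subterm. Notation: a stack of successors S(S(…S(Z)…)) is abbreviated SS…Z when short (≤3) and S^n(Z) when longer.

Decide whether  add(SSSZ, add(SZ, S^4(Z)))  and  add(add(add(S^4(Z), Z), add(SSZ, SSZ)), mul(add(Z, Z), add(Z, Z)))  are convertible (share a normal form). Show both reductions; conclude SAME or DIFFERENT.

Answer: SAME — A ⇓ S^8(Z), B ⇓ S^8(Z)

Working:
Term A:
  start: add(SSSZ, add(SZ, S^4(Z)))
  [1] S(add(SSZ, add(SZ, S^4(Z))))
  [2] S(S(add(SZ, add(SZ, S^4(Z)))))
  [3] S(S(S(add(Z, add(SZ, S^4(Z))))))
  [4] S(S(S(add(SZ, S^4(Z)))))
  [5] S(S(S(S(add(Z, S^4(Z))))))
  [6] S^8(Z)

Term B:
  start: add(add(add(S^4(Z), Z), add(SSZ, SSZ)), mul(add(Z, Z), add(Z, Z)))
  [1] add(add(S(add(SSSZ, Z)), add(SSZ, SSZ)), mul(add(Z, Z), add(Z, Z)))
  [2] add(S(add(add(SSSZ, Z), add(SSZ, SSZ))), mul(add(Z, Z), add(Z, Z)))
  [3] S(add(add(add(SSSZ, Z), add(SSZ, SSZ)), mul(add(Z, Z), add(Z, Z))))
  [4] S(add(add(S(add(SSZ, Z)), add(SSZ, SSZ)), mul(add(Z, Z), add(Z, Z))))
  [5] S(add(S(add(add(SSZ, Z), add(SSZ, SSZ))), mul(add(Z, Z), add(Z, Z))))
  [6] S(S(add(add(add(SSZ, Z), add(SSZ, SSZ)), mul(add(Z, Z), add(Z, Z)))))
  [7] S(S(add(add(S(add(SZ, Z)), add(SSZ, SSZ)), mul(add(Z, Z), add(Z, Z)))))
  [8] S(S(add(S(add(add(SZ, Z), add(SSZ, SSZ))), mul(add(Z, Z), add(Z, Z)))))
  [9] S(S(S(add(add(add(SZ, Z), add(SSZ, SSZ)), mul(add(Z, Z), add(Z, Z))))))
  [10] S(S(S(add(add(S(add(Z, Z)), add(SSZ, SSZ)), mul(add(Z, Z), add(Z, Z))))))
  [11] S(S(S(add(S(add(add(Z, Z), add(SSZ, SSZ))), mul(add(Z, Z), add(Z, Z))))))
  [12] S(S(S(S(add(add(add(Z, Z), add(SSZ, SSZ)), mul(add(Z, Z), add(Z, Z)))))))
  [13] S(S(S(S(add(add(Z, add(SSZ, SSZ)), mul(add(Z, Z), add(Z, Z)))))))
  [14] S(S(S(S(add(add(SSZ, SSZ), mul(add(Z, Z), add(Z, Z)))))))
  [15] S(S(S(S(add(S(add(SZ, SSZ)), mul(add(Z, Z), add(Z, Z)))))))
  [16] S(S(S(S(S(add(add(SZ, SSZ), mul(add(Z, Z), add(Z, Z))))))))
  [17] S(S(S(S(S(add(S(add(Z, SSZ)), mul(add(Z, Z), add(Z, Z))))))))
  [18] S(S(S(S(S(S(add(add(Z, SSZ), mul(add(Z, Z), add(Z, Z)))))))))
  [19] S(S(S(S(S(S(add(SSZ, mul(add(Z, Z), add(Z, Z)))))))))
  [20] S(S(S(S(S(S(S(add(SZ, mul(add(Z, Z), add(Z, Z))))))))))
  [21] S(S(S(S(S(S(S(S(add(Z, mul(add(Z, Z), add(Z, Z)))))))))))
  [22] S(S(S(S(S(S(S(S(mul(add(Z, Z), add(Z, Z))))))))))
  [23] S(S(S(S(S(S(S(S(mul(Z, add(Z, Z))))))))))
  [24] S^8(Z)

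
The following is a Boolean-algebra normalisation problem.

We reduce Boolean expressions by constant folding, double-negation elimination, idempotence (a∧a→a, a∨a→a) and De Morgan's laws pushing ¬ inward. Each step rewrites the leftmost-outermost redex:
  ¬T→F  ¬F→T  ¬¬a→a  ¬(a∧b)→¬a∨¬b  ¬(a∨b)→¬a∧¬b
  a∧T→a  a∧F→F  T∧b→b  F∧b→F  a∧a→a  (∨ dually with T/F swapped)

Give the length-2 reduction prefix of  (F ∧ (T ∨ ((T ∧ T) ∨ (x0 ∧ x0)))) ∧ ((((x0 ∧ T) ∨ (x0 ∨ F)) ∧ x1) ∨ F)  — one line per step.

  start: (F ∧ (T ∨ ((T ∧ T) ∨ (x0 ∧ x0)))) ∧ ((((x0 ∧ T) ∨ (x0 ∨ F)) ∧ x1) ∨ F)
  [1] F ∧ ((((x0 ∧ T) ∨ (x0 ∨ F)) ∧ x1) ∨ F)
  [2] F

Answer: after 2 steps: F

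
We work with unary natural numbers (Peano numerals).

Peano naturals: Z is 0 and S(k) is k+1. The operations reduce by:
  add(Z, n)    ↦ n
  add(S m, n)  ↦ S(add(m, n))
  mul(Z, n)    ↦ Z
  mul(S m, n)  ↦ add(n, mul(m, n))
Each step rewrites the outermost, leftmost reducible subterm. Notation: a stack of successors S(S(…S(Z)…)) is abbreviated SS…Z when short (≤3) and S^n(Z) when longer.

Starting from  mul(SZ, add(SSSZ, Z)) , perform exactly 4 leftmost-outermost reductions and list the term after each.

Answer: after 4 steps: S(add(S(add(SZ, Z)), mul(Z, add(SSSZ, Z))))

Derivation:
  start: mul(SZ, add(SSSZ, Z))
  [1] add(add(SSSZ, Z), mul(Z, add(SSSZ, Z)))
  [2] add(S(add(SSZ, Z)), mul(Z, add(SSSZ, Z)))
  [3] S(add(add(SSZ, Z), mul(Z, add(SSSZ, Z))))
  [4] S(add(S(add(SZ, Z)), mul(Z, add(SSSZ, Z))))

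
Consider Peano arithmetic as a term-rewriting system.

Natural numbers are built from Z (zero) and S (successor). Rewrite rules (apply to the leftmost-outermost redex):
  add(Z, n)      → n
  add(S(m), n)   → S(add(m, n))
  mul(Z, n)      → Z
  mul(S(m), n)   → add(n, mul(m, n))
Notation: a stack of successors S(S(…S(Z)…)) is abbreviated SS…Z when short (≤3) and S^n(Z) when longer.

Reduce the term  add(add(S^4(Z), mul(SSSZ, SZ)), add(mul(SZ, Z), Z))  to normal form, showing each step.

Answer: normal form = S^7(Z)  (in 27 steps)

Reduction:
  start: add(add(S^4(Z), mul(SSSZ, SZ)), add(mul(SZ, Z), Z))
  step 1: add(S(add(SSSZ, mul(SSSZ, SZ))), add(mul(SZ, Z), Z))
  step 2: S(add(add(SSSZ, mul(SSSZ, SZ)), add(mul(SZ, Z), Z)))
  step 3: S(add(S(add(SSZ, mul(SSSZ, SZ))), add(mul(SZ, Z), Z)))
  step 4: S(S(add(add(SSZ, mul(SSSZ, SZ)), add(mul(SZ, Z), Z))))
  step 5: S(S(add(S(add(SZ, mul(SSSZ, SZ))), add(mul(SZ, Z), Z))))
  step 6: S(S(S(add(add(SZ, mul(SSSZ, SZ)), add(mul(SZ, Z), Z)))))
  step 7: S(S(S(add(S(add(Z, mul(SSSZ, SZ))), add(mul(SZ, Z), Z)))))
  step 8: S(S(S(S(add(add(Z, mul(SSSZ, SZ)), add(mul(SZ, Z), Z))))))
  step 9: S(S(S(S(add(mul(SSSZ, SZ), add(mul(SZ, Z), Z))))))
  step 10: S(S(S(S(add(add(SZ, mul(SSZ, SZ)), add(mul(SZ, Z), Z))))))
  step 11: S(S(S(S(add(S(add(Z, mul(SSZ, SZ))), add(mul(SZ, Z), Z))))))
  step 12: S(S(S(S(S(add(add(Z, mul(SSZ, SZ)), add(mul(SZ, Z), Z)))))))
  step 13: S(S(S(S(S(add(mul(SSZ, SZ), add(mul(SZ, Z), Z)))))))
  step 14: S(S(S(S(S(add(add(SZ, mul(SZ, SZ)), add(mul(SZ, Z), Z)))))))
  step 15: S(S(S(S(S(add(S(add(Z, mul(SZ, SZ))), add(mul(SZ, Z), Z)))))))
  step 16: S(S(S(S(S(S(add(add(Z, mul(SZ, SZ)), add(mul(SZ, Z), Z))))))))
  step 17: S(S(S(S(S(S(add(mul(SZ, SZ), add(mul(SZ, Z), Z))))))))
  step 18: S(S(S(S(S(S(add(add(SZ, mul(Z, SZ)), add(mul(SZ, Z), Z))))))))
  step 19: S(S(S(S(S(S(add(S(add(Z, mul(Z, SZ))), add(mul(SZ, Z), Z))))))))
  step 20: S(S(S(S(S(S(S(add(add(Z, mul(Z, SZ)), add(mul(SZ, Z), Z)))))))))
  step 21: S(S(S(S(S(S(S(add(mul(Z, SZ), add(mul(SZ, Z), Z)))))))))
  step 22: S(S(S(S(S(S(S(add(Z, add(mul(SZ, Z), Z)))))))))
  step 23: S(S(S(S(S(S(S(add(mul(SZ, Z), Z))))))))
  step 24: S(S(S(S(S(S(S(add(add(Z, mul(Z, Z)), Z))))))))
  step 25: S(S(S(S(S(S(S(add(mul(Z, Z), Z))))))))
  step 26: S(S(S(S(S(S(S(add(Z, Z))))))))
  step 27: S^7(Z)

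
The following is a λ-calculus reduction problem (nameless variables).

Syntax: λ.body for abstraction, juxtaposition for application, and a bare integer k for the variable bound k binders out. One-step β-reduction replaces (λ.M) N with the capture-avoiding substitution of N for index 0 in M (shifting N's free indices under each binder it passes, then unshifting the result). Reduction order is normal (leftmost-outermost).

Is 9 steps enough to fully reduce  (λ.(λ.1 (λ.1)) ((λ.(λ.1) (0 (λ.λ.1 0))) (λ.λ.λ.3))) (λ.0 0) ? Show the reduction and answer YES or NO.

Answer: YES — reaches normal form λ.λ.λ.λ.0 0 in 6 ≤ 9 steps

Working:
  start: (λ.(λ.1 (λ.1)) ((λ.(λ.1) (0 (λ.λ.1 0))) (λ.λ.λ.3))) (λ.0 0)
  step 1: (λ.(λ.0 0) (λ.1)) ((λ.(λ.1) (0 (λ.λ.1 0))) (λ.λ.λ.λ.0 0))
  step 2: (λ.0 0) (λ.(λ.(λ.1) (0 (λ.λ.1 0))) (λ.λ.λ.λ.0 0))
  step 3: (λ.(λ.(λ.1) (0 (λ.λ.1 0))) (λ.λ.λ.λ.0 0)) (λ.(λ.(λ.1) (0 (λ.λ.1 0))) (λ.λ.λ.λ.0 0))
  step 4: (λ.(λ.1) (0 (λ.λ.1 0))) (λ.λ.λ.λ.0 0)
  step 5: (λ.λ.λ.λ.λ.0 0) ((λ.λ.λ.λ.0 0) (λ.λ.1 0))
  step 6: λ.λ.λ.λ.0 0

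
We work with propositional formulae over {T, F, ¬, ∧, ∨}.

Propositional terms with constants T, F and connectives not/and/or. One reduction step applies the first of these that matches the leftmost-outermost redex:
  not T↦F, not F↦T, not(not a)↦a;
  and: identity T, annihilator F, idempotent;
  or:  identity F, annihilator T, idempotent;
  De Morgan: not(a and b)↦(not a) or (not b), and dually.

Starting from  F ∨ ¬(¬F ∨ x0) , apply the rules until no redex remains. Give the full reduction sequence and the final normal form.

  start: F ∨ ¬(¬F ∨ x0)
  [1] ¬(¬F ∨ x0)
  [2] ¬¬F ∧ ¬x0
  [3] F ∧ ¬x0
  [4] F

Answer: normal form = F  (in 4 steps)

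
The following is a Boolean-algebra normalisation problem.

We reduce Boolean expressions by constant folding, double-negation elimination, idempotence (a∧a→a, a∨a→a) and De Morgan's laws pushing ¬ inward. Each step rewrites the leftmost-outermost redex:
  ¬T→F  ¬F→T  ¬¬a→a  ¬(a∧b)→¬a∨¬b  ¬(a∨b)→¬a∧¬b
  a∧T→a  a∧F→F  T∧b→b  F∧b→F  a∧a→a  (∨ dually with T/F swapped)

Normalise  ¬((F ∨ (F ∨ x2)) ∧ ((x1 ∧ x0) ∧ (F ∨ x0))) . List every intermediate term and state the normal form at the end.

Answer: normal form = ¬x2 ∨ ((¬x1 ∨ ¬x0) ∨ ¬x0)  (in 12 steps)

Working:
  start: ¬((F ∨ (F ∨ x2)) ∧ ((x1 ∧ x0) ∧ (F ∨ x0)))
  step 1: ¬(F ∨ (F ∨ x2)) ∨ ¬((x1 ∧ x0) ∧ (F ∨ x0))
  step 2: (¬F ∧ ¬(F ∨ x2)) ∨ ¬((x1 ∧ x0) ∧ (F ∨ x0))
  step 3: (T ∧ ¬(F ∨ x2)) ∨ ¬((x1 ∧ x0) ∧ (F ∨ x0))
  step 4: ¬(F ∨ x2) ∨ ¬((x1 ∧ x0) ∧ (F ∨ x0))
  step 5: (¬F ∧ ¬x2) ∨ ¬((x1 ∧ x0) ∧ (F ∨ x0))
  step 6: (T ∧ ¬x2) ∨ ¬((x1 ∧ x0) ∧ (F ∨ x0))
  step 7: ¬x2 ∨ ¬((x1 ∧ x0) ∧ (F ∨ x0))
  step 8: ¬x2 ∨ (¬(x1 ∧ x0) ∨ ¬(F ∨ x0))
  step 9: ¬x2 ∨ ((¬x1 ∨ ¬x0) ∨ ¬(F ∨ x0))
  step 10: ¬x2 ∨ ((¬x1 ∨ ¬x0) ∨ (¬F ∧ ¬x0))
  step 11: ¬x2 ∨ ((¬x1 ∨ ¬x0) ∨ (T ∧ ¬x0))
  step 12: ¬x2 ∨ ((¬x1 ∨ ¬x0) ∨ ¬x0)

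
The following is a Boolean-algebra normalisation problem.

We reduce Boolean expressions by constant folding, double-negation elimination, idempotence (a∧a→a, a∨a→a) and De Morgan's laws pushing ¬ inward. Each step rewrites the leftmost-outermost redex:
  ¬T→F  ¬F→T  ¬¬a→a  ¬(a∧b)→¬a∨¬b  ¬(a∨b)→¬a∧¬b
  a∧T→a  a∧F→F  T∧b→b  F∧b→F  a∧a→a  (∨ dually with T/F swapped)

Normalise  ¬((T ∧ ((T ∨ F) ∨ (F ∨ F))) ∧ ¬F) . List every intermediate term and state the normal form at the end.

Answer: normal form = F  (in 11 steps)

Derivation:
  start: ¬((T ∧ ((T ∨ F) ∨ (F ∨ F))) ∧ ¬F)
  step 1: ¬(T ∧ ((T ∨ F) ∨ (F ∨ F))) ∨ ¬¬F
  step 2: (¬T ∨ ¬((T ∨ F) ∨ (F ∨ F))) ∨ ¬¬F
  step 3: (F ∨ ¬((T ∨ F) ∨ (F ∨ F))) ∨ ¬¬F
  step 4: ¬((T ∨ F) ∨ (F ∨ F)) ∨ ¬¬F
  step 5: (¬(T ∨ F) ∧ ¬(F ∨ F)) ∨ ¬¬F
  step 6: ((¬T ∧ ¬F) ∧ ¬(F ∨ F)) ∨ ¬¬F
  step 7: ((F ∧ ¬F) ∧ ¬(F ∨ F)) ∨ ¬¬F
  step 8: (F ∧ ¬(F ∨ F)) ∨ ¬¬F
  step 9: F ∨ ¬¬F
  step 10: ¬¬F
  step 11: F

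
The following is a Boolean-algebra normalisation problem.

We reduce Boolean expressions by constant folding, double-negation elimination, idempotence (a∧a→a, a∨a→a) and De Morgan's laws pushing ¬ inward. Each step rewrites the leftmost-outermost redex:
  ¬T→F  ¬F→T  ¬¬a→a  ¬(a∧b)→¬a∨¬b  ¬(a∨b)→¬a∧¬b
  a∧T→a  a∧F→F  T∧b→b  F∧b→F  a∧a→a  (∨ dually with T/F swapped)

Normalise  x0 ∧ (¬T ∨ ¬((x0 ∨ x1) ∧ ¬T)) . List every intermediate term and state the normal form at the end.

Answer: normal form = x0  (in 7 steps)

Derivation:
  start: x0 ∧ (¬T ∨ ¬((x0 ∨ x1) ∧ ¬T))
  step 1: x0 ∧ (F ∨ ¬((x0 ∨ x1) ∧ ¬T))
  step 2: x0 ∧ ¬((x0 ∨ x1) ∧ ¬T)
  step 3: x0 ∧ (¬(x0 ∨ x1) ∨ ¬¬T)
  step 4: x0 ∧ ((¬x0 ∧ ¬x1) ∨ ¬¬T)
  step 5: x0 ∧ ((¬x0 ∧ ¬x1) ∨ T)
  step 6: x0 ∧ T
  step 7: x0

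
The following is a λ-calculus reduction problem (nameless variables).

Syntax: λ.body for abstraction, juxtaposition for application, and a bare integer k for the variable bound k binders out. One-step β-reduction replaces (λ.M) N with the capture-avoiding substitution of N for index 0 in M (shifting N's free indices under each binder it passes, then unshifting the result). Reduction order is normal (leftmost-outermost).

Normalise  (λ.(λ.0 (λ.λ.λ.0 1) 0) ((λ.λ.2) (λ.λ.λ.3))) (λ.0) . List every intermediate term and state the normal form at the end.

Answer: normal form = λ.λ.0  (in 6 steps)

Derivation:
  start: (λ.(λ.0 (λ.λ.λ.0 1) 0) ((λ.λ.2) (λ.λ.λ.3))) (λ.0)
  →1  (λ.0 (λ.λ.λ.0 1) 0) ((λ.λ.λ.0) (λ.λ.λ.λ.0))
  →2  (λ.λ.λ.0) (λ.λ.λ.λ.0) (λ.λ.λ.0 1) ((λ.λ.λ.0) (λ.λ.λ.λ.0))
  →3  (λ.λ.0) (λ.λ.λ.0 1) ((λ.λ.λ.0) (λ.λ.λ.λ.0))
  →4  (λ.0) ((λ.λ.λ.0) (λ.λ.λ.λ.0))
  →5  (λ.λ.λ.0) (λ.λ.λ.λ.0)
  →6  λ.λ.0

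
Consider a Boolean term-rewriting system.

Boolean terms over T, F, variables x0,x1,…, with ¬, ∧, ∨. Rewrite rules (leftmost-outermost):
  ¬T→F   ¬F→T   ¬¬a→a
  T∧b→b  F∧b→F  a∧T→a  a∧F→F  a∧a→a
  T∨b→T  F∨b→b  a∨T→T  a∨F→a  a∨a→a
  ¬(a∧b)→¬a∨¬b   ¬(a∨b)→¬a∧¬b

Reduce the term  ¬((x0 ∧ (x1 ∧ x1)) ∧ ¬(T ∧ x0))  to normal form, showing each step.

  start: ¬((x0 ∧ (x1 ∧ x1)) ∧ ¬(T ∧ x0))
  step 1: ¬(x0 ∧ (x1 ∧ x1)) ∨ ¬¬(T ∧ x0)
  step 2: (¬x0 ∨ ¬(x1 ∧ x1)) ∨ ¬¬(T ∧ x0)
  step 3: (¬x0 ∨ (¬x1 ∨ ¬x1)) ∨ ¬¬(T ∧ x0)
  step 4: (¬x0 ∨ ¬x1) ∨ ¬¬(T ∧ x0)
  step 5: (¬x0 ∨ ¬x1) ∨ (T ∧ x0)
  step 6: (¬x0 ∨ ¬x1) ∨ x0

Answer: normal form = (¬x0 ∨ ¬x1) ∨ x0  (in 6 steps)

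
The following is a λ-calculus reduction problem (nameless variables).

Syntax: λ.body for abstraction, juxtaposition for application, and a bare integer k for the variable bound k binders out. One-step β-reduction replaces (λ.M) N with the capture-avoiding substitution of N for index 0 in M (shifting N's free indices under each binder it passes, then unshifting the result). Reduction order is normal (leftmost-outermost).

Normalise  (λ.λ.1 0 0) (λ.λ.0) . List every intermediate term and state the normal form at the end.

Answer: normal form = λ.0  (in 3 steps)

Working:
  start: (λ.λ.1 0 0) (λ.λ.0)
  →1  λ.(λ.λ.0) 0 0
  →2  λ.(λ.0) 0
  →3  λ.0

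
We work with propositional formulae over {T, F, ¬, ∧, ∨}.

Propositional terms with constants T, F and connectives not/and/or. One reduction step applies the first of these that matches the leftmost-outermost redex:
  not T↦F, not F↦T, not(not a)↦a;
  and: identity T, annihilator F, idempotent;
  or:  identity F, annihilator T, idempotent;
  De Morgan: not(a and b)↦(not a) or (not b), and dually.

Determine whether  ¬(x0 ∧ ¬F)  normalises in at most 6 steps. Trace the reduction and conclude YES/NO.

  start: ¬(x0 ∧ ¬F)
  [1] ¬x0 ∨ ¬¬F
  [2] ¬x0 ∨ F
  [3] ¬x0

Answer: YES — reaches normal form ¬x0 in 3 ≤ 6 steps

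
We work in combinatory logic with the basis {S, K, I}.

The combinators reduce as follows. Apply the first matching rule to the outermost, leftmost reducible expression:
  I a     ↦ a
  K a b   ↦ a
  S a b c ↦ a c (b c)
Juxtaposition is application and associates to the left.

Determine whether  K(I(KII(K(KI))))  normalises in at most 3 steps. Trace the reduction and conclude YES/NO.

Answer: YES — reaches normal form K(K(KI)) in 3 ≤ 3 steps

Working:
  start: K(I(KII(K(KI))))
  [1] K(KII(K(KI)))
  [2] K(I(K(KI)))
  [3] K(K(KI))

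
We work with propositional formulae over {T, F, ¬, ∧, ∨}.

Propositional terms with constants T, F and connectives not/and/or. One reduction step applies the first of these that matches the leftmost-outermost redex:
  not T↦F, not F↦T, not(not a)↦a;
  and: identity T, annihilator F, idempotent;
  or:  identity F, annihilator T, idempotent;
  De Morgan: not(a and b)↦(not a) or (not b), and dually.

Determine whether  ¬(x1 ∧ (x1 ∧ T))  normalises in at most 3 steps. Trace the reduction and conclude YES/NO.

Answer: NO — after 3 steps the term is ¬x1 ∨ (¬x1 ∨ F), not yet normal

Derivation:
  start: ¬(x1 ∧ (x1 ∧ T))
  [1] ¬x1 ∨ ¬(x1 ∧ T)
  [2] ¬x1 ∨ (¬x1 ∨ ¬T)
  [3] ¬x1 ∨ (¬x1 ∨ F)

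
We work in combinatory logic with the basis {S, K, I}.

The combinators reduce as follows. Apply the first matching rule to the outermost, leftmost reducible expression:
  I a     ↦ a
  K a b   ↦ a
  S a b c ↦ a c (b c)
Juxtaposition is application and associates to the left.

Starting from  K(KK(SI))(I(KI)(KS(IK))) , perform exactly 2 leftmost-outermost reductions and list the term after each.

  start: K(KK(SI))(I(KI)(KS(IK)))
  [1] KK(SI)
  [2] K

Answer: after 2 steps: K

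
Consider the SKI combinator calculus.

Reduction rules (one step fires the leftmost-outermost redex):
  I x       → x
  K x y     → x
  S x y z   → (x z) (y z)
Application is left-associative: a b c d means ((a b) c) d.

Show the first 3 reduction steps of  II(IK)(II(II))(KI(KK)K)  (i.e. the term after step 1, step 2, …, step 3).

Answer: after 3 steps: K(II(II))(KI(KK)K)

Reduction:
  start: II(IK)(II(II))(KI(KK)K)
  →1  I(IK)(II(II))(KI(KK)K)
  →2  IK(II(II))(KI(KK)K)
  →3  K(II(II))(KI(KK)K)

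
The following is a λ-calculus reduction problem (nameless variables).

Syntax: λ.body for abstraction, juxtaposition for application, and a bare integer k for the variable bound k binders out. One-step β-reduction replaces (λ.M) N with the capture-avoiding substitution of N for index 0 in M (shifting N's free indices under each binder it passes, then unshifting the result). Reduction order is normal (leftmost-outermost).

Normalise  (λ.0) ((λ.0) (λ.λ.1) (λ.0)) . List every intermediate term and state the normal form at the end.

Answer: normal form = λ.λ.0  (in 3 steps)

Working:
  start: (λ.0) ((λ.0) (λ.λ.1) (λ.0))
  step 1: (λ.0) (λ.λ.1) (λ.0)
  step 2: (λ.λ.1) (λ.0)
  step 3: λ.λ.0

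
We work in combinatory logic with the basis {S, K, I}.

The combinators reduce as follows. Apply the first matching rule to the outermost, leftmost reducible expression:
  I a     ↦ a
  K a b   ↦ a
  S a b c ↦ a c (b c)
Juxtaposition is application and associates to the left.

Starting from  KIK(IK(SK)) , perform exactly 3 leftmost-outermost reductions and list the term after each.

  start: KIK(IK(SK))
  →1  I(IK(SK))
  →2  IK(SK)
  →3  K(SK)

Answer: after 3 steps: K(SK)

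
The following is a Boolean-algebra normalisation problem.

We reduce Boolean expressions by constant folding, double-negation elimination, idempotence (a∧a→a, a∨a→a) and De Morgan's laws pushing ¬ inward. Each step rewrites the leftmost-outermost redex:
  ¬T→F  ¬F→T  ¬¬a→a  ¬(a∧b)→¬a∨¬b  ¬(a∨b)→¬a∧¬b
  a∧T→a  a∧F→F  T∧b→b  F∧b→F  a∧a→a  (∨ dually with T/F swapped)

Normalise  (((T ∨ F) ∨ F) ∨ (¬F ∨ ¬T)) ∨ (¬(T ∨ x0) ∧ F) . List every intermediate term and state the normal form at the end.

  start: (((T ∨ F) ∨ F) ∨ (¬F ∨ ¬T)) ∨ (¬(T ∨ x0) ∧ F)
  →1  ((T ∨ F) ∨ (¬F ∨ ¬T)) ∨ (¬(T ∨ x0) ∧ F)
  →2  (T ∨ (¬F ∨ ¬T)) ∨ (¬(T ∨ x0) ∧ F)
  →3  T ∨ (¬(T ∨ x0) ∧ F)
  →4  T

Answer: normal form = T  (in 4 steps)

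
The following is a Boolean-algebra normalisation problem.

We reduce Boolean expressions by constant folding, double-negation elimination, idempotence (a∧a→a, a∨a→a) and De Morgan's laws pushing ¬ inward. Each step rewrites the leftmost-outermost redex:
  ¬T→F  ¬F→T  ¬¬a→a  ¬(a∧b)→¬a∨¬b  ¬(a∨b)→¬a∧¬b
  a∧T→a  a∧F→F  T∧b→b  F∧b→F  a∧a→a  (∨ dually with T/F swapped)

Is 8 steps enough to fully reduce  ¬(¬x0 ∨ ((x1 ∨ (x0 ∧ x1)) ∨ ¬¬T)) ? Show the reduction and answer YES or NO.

Answer: NO — after 8 steps the term is x0 ∧ F, not yet normal

Reduction:
  start: ¬(¬x0 ∨ ((x1 ∨ (x0 ∧ x1)) ∨ ¬¬T))
  [1] ¬¬x0 ∧ ¬((x1 ∨ (x0 ∧ x1)) ∨ ¬¬T)
  [2] x0 ∧ ¬((x1 ∨ (x0 ∧ x1)) ∨ ¬¬T)
  [3] x0 ∧ (¬(x1 ∨ (x0 ∧ x1)) ∧ ¬¬¬T)
  [4] x0 ∧ ((¬x1 ∧ ¬(x0 ∧ x1)) ∧ ¬¬¬T)
  [5] x0 ∧ ((¬x1 ∧ (¬x0 ∨ ¬x1)) ∧ ¬¬¬T)
  [6] x0 ∧ ((¬x1 ∧ (¬x0 ∨ ¬x1)) ∧ ¬T)
  [7] x0 ∧ ((¬x1 ∧ (¬x0 ∨ ¬x1)) ∧ F)
  [8] x0 ∧ F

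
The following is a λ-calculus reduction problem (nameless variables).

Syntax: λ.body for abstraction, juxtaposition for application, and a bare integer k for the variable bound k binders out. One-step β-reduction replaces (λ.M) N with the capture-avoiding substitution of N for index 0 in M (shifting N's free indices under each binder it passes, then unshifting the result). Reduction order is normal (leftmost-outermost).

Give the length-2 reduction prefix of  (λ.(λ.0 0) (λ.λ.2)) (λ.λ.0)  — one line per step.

Answer: after 2 steps: (λ.λ.λ.λ.0) (λ.λ.λ.λ.0)

Working:
  start: (λ.(λ.0 0) (λ.λ.2)) (λ.λ.0)
  [1] (λ.0 0) (λ.λ.λ.λ.0)
  [2] (λ.λ.λ.λ.0) (λ.λ.λ.λ.0)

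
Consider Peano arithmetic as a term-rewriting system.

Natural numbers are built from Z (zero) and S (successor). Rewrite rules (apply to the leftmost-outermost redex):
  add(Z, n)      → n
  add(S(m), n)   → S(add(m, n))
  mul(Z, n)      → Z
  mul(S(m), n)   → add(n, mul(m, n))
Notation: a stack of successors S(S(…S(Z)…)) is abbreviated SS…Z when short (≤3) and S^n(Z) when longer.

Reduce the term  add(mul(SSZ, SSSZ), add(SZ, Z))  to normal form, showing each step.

  start: add(mul(SSZ, SSSZ), add(SZ, Z))
  [1] add(add(SSSZ, mul(SZ, SSSZ)), add(SZ, Z))
  [2] add(S(add(SSZ, mul(SZ, SSSZ))), add(SZ, Z))
  [3] S(add(add(SSZ, mul(SZ, SSSZ)), add(SZ, Z)))
  [4] S(add(S(add(SZ, mul(SZ, SSSZ))), add(SZ, Z)))
  [5] S(S(add(add(SZ, mul(SZ, SSSZ)), add(SZ, Z))))
  [6] S(S(add(S(add(Z, mul(SZ, SSSZ))), add(SZ, Z))))
  [7] S(S(S(add(add(Z, mul(SZ, SSSZ)), add(SZ, Z)))))
  [8] S(S(S(add(mul(SZ, SSSZ), add(SZ, Z)))))
  [9] S(S(S(add(add(SSSZ, mul(Z, SSSZ)), add(SZ, Z)))))
  [10] S(S(S(add(S(add(SSZ, mul(Z, SSSZ))), add(SZ, Z)))))
  [11] S(S(S(S(add(add(SSZ, mul(Z, SSSZ)), add(SZ, Z))))))
  [12] S(S(S(S(add(S(add(SZ, mul(Z, SSSZ))), add(SZ, Z))))))
  [13] S(S(S(S(S(add(add(SZ, mul(Z, SSSZ)), add(SZ, Z)))))))
  [14] S(S(S(S(S(add(S(add(Z, mul(Z, SSSZ))), add(SZ, Z)))))))
  [15] S(S(S(S(S(S(add(add(Z, mul(Z, SSSZ)), add(SZ, Z))))))))
  [16] S(S(S(S(S(S(add(mul(Z, SSSZ), add(SZ, Z))))))))
  [17] S(S(S(S(S(S(add(Z, add(SZ, Z))))))))
  [18] S(S(S(S(S(S(add(SZ, Z)))))))
  [19] S(S(S(S(S(S(S(add(Z, Z))))))))
  [20] S^7(Z)

Answer: normal form = S^7(Z)  (in 20 steps)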